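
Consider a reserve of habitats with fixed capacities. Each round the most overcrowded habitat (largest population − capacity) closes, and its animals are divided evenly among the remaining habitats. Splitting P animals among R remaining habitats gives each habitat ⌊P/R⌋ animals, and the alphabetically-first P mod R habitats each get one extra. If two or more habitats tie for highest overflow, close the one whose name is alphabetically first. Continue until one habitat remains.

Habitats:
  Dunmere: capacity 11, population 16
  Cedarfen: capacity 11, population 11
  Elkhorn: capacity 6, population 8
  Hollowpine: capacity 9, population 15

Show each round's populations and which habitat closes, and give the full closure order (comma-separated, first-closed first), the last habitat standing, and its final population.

Closure order: Hollowpine, Dunmere, Elkhorn
Last habitat: Cedarfen with 50 animals

Round 1: Cedarfen=11 Dunmere=16 Elkhorn=8 Hollowpine=15 → close Hollowpine (overflow 6)
  15÷3 = 5 each, +1 to first 0
Round 2: Cedarfen=16 Dunmere=21 Elkhorn=13 → close Dunmere (overflow 10)
  21÷2 = 10 each, +1 to first 1
Round 3: Cedarfen=27 Elkhorn=23 → close Elkhorn (overflow 17)
  23÷1 = 23 each, +1 to first 0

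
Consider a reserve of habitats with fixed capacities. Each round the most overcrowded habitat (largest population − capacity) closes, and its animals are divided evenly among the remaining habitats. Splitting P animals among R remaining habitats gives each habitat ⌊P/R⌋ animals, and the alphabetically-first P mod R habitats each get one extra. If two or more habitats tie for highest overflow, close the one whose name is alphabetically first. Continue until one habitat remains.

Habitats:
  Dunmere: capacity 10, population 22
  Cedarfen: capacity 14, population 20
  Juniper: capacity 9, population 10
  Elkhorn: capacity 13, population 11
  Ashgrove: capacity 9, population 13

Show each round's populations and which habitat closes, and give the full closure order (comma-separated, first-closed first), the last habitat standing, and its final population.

Round 1: Ashgrove=13 Cedarfen=20 Dunmere=22 Elkhorn=11 Juniper=10 → close Dunmere (overflow 12)
  22÷4 = 5 each, +1 to first 2
Round 2: Ashgrove=19 Cedarfen=26 Elkhorn=16 Juniper=15 → close Cedarfen (overflow 12)
  26÷3 = 8 each, +1 to first 2
Round 3: Ashgrove=28 Elkhorn=25 Juniper=23 → close Ashgrove (overflow 19)
  28÷2 = 14 each, +1 to first 0
Round 4: Elkhorn=39 Juniper=37 → close Juniper (overflow 28)
  37÷1 = 37 each, +1 to first 0

Closure order: Dunmere, Cedarfen, Ashgrove, Juniper
Last habitat: Elkhorn with 76 animals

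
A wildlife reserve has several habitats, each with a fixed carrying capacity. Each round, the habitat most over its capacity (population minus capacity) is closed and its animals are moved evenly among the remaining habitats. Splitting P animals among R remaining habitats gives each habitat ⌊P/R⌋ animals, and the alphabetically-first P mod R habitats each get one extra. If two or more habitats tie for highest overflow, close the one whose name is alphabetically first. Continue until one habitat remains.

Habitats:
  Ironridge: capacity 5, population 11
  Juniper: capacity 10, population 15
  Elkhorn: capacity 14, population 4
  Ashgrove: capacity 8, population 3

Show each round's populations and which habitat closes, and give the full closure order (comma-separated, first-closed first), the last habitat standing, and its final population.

Round 1: Ashgrove=3 Elkhorn=4 Ironridge=11 Juniper=15 → close Ironridge (overflow 6)
  11÷3 = 3 each, +1 to first 2
Round 2: Ashgrove=7 Elkhorn=8 Juniper=18 → close Juniper (overflow 8)
  18÷2 = 9 each, +1 to first 0
Round 3: Ashgrove=16 Elkhorn=17 → close Ashgrove (overflow 8)
  16÷1 = 16 each, +1 to first 0

Closure order: Ironridge, Juniper, Ashgrove
Last habitat: Elkhorn with 33 animals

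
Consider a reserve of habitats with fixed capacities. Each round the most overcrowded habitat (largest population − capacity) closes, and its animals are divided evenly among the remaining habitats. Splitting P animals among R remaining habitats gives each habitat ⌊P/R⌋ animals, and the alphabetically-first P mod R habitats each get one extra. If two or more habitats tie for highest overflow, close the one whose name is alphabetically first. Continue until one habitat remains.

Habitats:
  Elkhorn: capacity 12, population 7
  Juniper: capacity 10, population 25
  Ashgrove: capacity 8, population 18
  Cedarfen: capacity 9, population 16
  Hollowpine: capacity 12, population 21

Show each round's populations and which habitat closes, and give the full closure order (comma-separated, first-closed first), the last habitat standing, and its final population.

Round 1: Ashgrove=18 Cedarfen=16 Elkhorn=7 Hollowpine=21 Juniper=25 → close Juniper (overflow 15)
  25÷4 = 6 each, +1 to first 1
Round 2: Ashgrove=25 Cedarfen=22 Elkhorn=13 Hollowpine=27 → close Ashgrove (overflow 17)
  25÷3 = 8 each, +1 to first 1
Round 3: Cedarfen=31 Elkhorn=21 Hollowpine=35 → close Hollowpine (overflow 23)
  35÷2 = 17 each, +1 to first 1
Round 4: Cedarfen=49 Elkhorn=38 → close Cedarfen (overflow 40)
  49÷1 = 49 each, +1 to first 0

Closure order: Juniper, Ashgrove, Hollowpine, Cedarfen
Last habitat: Elkhorn with 87 animals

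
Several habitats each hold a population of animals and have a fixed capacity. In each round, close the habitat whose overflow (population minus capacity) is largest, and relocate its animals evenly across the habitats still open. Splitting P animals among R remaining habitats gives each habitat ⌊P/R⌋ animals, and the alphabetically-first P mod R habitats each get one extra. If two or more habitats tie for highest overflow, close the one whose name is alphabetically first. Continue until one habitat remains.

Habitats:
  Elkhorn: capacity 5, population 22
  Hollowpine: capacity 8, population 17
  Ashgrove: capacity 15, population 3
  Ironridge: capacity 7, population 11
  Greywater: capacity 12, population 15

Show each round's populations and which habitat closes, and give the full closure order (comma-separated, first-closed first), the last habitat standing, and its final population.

Closure order: Elkhorn, Hollowpine, Greywater, Ironridge
Last habitat: Ashgrove with 68 animals

Round 1: Ashgrove=3 Elkhorn=22 Greywater=15 Hollowpine=17 Ironridge=11 → close Elkhorn (overflow 17)
  22÷4 = 5 each, +1 to first 2
Round 2: Ashgrove=9 Greywater=21 Hollowpine=22 Ironridge=16 → close Hollowpine (overflow 14)
  22÷3 = 7 each, +1 to first 1
Round 3: Ashgrove=17 Greywater=28 Ironridge=23 → close Greywater (overflow 16)
  28÷2 = 14 each, +1 to first 0
Round 4: Ashgrove=31 Ironridge=37 → close Ironridge (overflow 30)
  37÷1 = 37 each, +1 to first 0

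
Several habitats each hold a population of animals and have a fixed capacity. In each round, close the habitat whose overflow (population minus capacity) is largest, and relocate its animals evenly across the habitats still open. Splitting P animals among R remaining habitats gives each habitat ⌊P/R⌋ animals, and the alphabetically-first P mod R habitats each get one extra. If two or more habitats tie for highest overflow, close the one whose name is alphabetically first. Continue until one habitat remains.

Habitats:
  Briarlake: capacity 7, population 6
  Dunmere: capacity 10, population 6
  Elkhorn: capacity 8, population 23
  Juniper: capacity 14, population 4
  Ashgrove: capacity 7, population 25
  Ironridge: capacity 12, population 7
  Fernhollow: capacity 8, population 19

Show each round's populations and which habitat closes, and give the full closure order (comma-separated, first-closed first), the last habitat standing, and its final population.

Closure order: Ashgrove, Elkhorn, Fernhollow, Briarlake, Dunmere, Ironridge
Last habitat: Juniper with 90 animals

Round 1: Ashgrove=25 Briarlake=6 Dunmere=6 Elkhorn=23 Fernhollow=19 Ironridge=7 Juniper=4 → close Ashgrove (overflow 18)
  25÷6 = 4 each, +1 to first 1
Round 2: Briarlake=11 Dunmere=10 Elkhorn=27 Fernhollow=23 Ironridge=11 Juniper=8 → close Elkhorn (overflow 19)
  27÷5 = 5 each, +1 to first 2
Round 3: Briarlake=17 Dunmere=16 Fernhollow=28 Ironridge=16 Juniper=13 → close Fernhollow (overflow 20)
  28÷4 = 7 each, +1 to first 0
Round 4: Briarlake=24 Dunmere=23 Ironridge=23 Juniper=20 → close Briarlake (overflow 17)
  24÷3 = 8 each, +1 to first 0
Round 5: Dunmere=31 Ironridge=31 Juniper=28 → close Dunmere (overflow 21)
  31÷2 = 15 each, +1 to first 1
Round 6: Ironridge=47 Juniper=43 → close Ironridge (overflow 35)
  47÷1 = 47 each, +1 to first 0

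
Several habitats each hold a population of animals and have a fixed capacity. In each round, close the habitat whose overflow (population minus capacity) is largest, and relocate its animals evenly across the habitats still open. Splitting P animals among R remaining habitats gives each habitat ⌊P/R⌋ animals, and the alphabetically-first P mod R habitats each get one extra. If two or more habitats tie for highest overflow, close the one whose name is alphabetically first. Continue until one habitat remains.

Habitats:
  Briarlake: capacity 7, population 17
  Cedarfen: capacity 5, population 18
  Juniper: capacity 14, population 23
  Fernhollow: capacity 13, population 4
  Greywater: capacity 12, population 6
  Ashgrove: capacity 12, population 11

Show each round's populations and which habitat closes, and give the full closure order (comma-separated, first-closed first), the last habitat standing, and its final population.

Closure order: Cedarfen, Briarlake, Juniper, Ashgrove, Greywater
Last habitat: Fernhollow with 79 animals

Round 1: Ashgrove=11 Briarlake=17 Cedarfen=18 Fernhollow=4 Greywater=6 Juniper=23 → close Cedarfen (overflow 13)
  18÷5 = 3 each, +1 to first 3
Round 2: Ashgrove=15 Briarlake=21 Fernhollow=8 Greywater=9 Juniper=26 → close Briarlake (overflow 14)
  21÷4 = 5 each, +1 to first 1
Round 3: Ashgrove=21 Fernhollow=13 Greywater=14 Juniper=31 → close Juniper (overflow 17)
  31÷3 = 10 each, +1 to first 1
Round 4: Ashgrove=32 Fernhollow=23 Greywater=24 → close Ashgrove (overflow 20)
  32÷2 = 16 each, +1 to first 0
Round 5: Fernhollow=39 Greywater=40 → close Greywater (overflow 28)
  40÷1 = 40 each, +1 to first 0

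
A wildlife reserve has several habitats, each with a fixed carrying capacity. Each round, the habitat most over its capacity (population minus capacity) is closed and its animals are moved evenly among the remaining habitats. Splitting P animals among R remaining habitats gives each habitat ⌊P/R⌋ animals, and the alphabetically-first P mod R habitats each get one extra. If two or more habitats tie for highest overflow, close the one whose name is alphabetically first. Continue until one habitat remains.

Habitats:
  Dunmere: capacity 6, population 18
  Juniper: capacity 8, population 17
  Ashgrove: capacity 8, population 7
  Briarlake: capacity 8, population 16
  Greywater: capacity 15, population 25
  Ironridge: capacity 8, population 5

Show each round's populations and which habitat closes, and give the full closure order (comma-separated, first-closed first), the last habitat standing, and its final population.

Round 1: Ashgrove=7 Briarlake=16 Dunmere=18 Greywater=25 Ironridge=5 Juniper=17 → close Dunmere (overflow 12)
  18÷5 = 3 each, +1 to first 3
Round 2: Ashgrove=11 Briarlake=20 Greywater=29 Ironridge=8 Juniper=20 → close Greywater (overflow 14)
  29÷4 = 7 each, +1 to first 1
Round 3: Ashgrove=19 Briarlake=27 Ironridge=15 Juniper=27 → close Briarlake (overflow 19)
  27÷3 = 9 each, +1 to first 0
Round 4: Ashgrove=28 Ironridge=24 Juniper=36 → close Juniper (overflow 28)
  36÷2 = 18 each, +1 to first 0
Round 5: Ashgrove=46 Ironridge=42 → close Ashgrove (overflow 38)
  46÷1 = 46 each, +1 to first 0

Closure order: Dunmere, Greywater, Briarlake, Juniper, Ashgrove
Last habitat: Ironridge with 88 animals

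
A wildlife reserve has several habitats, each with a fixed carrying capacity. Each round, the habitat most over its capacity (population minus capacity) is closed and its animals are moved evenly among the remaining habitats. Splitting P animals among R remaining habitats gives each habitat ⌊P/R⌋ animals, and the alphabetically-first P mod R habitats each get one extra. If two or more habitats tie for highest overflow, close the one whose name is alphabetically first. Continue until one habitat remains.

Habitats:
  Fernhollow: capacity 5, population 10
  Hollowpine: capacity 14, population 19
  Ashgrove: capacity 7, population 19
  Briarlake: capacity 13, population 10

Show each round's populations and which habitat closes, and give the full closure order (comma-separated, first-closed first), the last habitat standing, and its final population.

Round 1: Ashgrove=19 Briarlake=10 Fernhollow=10 Hollowpine=19 → close Ashgrove (overflow 12)
  19÷3 = 6 each, +1 to first 1
Round 2: Briarlake=17 Fernhollow=16 Hollowpine=25 → close Fernhollow (overflow 11)
  16÷2 = 8 each, +1 to first 0
Round 3: Briarlake=25 Hollowpine=33 → close Hollowpine (overflow 19)
  33÷1 = 33 each, +1 to first 0

Closure order: Ashgrove, Fernhollow, Hollowpine
Last habitat: Briarlake with 58 animals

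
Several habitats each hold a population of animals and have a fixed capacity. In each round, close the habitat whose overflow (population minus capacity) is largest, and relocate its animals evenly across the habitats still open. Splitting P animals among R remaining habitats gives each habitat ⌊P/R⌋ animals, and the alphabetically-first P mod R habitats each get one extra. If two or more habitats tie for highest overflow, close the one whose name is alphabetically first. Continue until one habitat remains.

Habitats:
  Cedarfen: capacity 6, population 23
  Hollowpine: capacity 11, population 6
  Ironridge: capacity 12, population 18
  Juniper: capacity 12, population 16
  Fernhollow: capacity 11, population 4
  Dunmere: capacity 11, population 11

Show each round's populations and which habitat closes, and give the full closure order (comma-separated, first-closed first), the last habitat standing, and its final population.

Round 1: Cedarfen=23 Dunmere=11 Fernhollow=4 Hollowpine=6 Ironridge=18 Juniper=16 → close Cedarfen (overflow 17)
  23÷5 = 4 each, +1 to first 3
Round 2: Dunmere=16 Fernhollow=9 Hollowpine=11 Ironridge=22 Juniper=20 → close Ironridge (overflow 10)
  22÷4 = 5 each, +1 to first 2
Round 3: Dunmere=22 Fernhollow=15 Hollowpine=16 Juniper=25 → close Juniper (overflow 13)
  25÷3 = 8 each, +1 to first 1
Round 4: Dunmere=31 Fernhollow=23 Hollowpine=24 → close Dunmere (overflow 20)
  31÷2 = 15 each, +1 to first 1
Round 5: Fernhollow=39 Hollowpine=39 → close Fernhollow (overflow 28)
  39÷1 = 39 each, +1 to first 0

Closure order: Cedarfen, Ironridge, Juniper, Dunmere, Fernhollow
Last habitat: Hollowpine with 78 animals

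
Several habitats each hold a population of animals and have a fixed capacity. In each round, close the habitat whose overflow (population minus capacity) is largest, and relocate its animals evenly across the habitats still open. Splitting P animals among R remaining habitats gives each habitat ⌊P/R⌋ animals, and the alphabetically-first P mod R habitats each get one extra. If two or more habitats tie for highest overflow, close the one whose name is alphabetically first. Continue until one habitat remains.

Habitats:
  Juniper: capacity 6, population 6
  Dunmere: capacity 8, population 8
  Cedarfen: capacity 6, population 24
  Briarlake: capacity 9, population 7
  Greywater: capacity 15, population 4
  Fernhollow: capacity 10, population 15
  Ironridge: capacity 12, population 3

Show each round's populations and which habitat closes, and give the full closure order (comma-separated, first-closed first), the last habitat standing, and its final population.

Round 1: Briarlake=7 Cedarfen=24 Dunmere=8 Fernhollow=15 Greywater=4 Ironridge=3 Juniper=6 → close Cedarfen (overflow 18)
  24÷6 = 4 each, +1 to first 0
Round 2: Briarlake=11 Dunmere=12 Fernhollow=19 Greywater=8 Ironridge=7 Juniper=10 → close Fernhollow (overflow 9)
  19÷5 = 3 each, +1 to first 4
Round 3: Briarlake=15 Dunmere=16 Greywater=12 Ironridge=11 Juniper=13 → close Dunmere (overflow 8)
  16÷4 = 4 each, +1 to first 0
Round 4: Briarlake=19 Greywater=16 Ironridge=15 Juniper=17 → close Juniper (overflow 11)
  17÷3 = 5 each, +1 to first 2
Round 5: Briarlake=25 Greywater=22 Ironridge=20 → close Briarlake (overflow 16)
  25÷2 = 12 each, +1 to first 1
Round 6: Greywater=35 Ironridge=32 → close Greywater (overflow 20)
  35÷1 = 35 each, +1 to first 0

Closure order: Cedarfen, Fernhollow, Dunmere, Juniper, Briarlake, Greywater
Last habitat: Ironridge with 67 animals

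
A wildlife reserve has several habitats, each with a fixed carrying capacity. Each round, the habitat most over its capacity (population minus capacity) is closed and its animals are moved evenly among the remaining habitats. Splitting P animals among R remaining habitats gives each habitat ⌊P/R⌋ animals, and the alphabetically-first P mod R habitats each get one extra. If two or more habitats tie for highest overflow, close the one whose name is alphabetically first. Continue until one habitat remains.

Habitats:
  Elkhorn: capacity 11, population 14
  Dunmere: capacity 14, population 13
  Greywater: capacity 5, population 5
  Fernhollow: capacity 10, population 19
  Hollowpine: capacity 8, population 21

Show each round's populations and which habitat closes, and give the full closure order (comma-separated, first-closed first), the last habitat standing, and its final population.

Closure order: Hollowpine, Fernhollow, Elkhorn, Dunmere
Last habitat: Greywater with 72 animals

Round 1: Dunmere=13 Elkhorn=14 Fernhollow=19 Greywater=5 Hollowpine=21 → close Hollowpine (overflow 13)
  21÷4 = 5 each, +1 to first 1
Round 2: Dunmere=19 Elkhorn=19 Fernhollow=24 Greywater=10 → close Fernhollow (overflow 14)
  24÷3 = 8 each, +1 to first 0
Round 3: Dunmere=27 Elkhorn=27 Greywater=18 → close Elkhorn (overflow 16)
  27÷2 = 13 each, +1 to first 1
Round 4: Dunmere=41 Greywater=31 → close Dunmere (overflow 27)
  41÷1 = 41 each, +1 to first 0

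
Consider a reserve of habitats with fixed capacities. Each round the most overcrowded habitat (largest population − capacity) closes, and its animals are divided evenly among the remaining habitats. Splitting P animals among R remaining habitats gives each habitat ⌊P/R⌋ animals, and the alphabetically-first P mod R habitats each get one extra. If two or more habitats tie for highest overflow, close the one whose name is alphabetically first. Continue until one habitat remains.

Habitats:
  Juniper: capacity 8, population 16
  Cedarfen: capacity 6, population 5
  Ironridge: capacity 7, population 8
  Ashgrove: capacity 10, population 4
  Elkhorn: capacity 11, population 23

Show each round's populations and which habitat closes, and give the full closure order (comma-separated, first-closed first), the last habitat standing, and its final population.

Closure order: Elkhorn, Juniper, Ironridge, Cedarfen
Last habitat: Ashgrove with 56 animals

Round 1: Ashgrove=4 Cedarfen=5 Elkhorn=23 Ironridge=8 Juniper=16 → close Elkhorn (overflow 12)
  23÷4 = 5 each, +1 to first 3
Round 2: Ashgrove=10 Cedarfen=11 Ironridge=14 Juniper=21 → close Juniper (overflow 13)
  21÷3 = 7 each, +1 to first 0
Round 3: Ashgrove=17 Cedarfen=18 Ironridge=21 → close Ironridge (overflow 14)
  21÷2 = 10 each, +1 to first 1
Round 4: Ashgrove=28 Cedarfen=28 → close Cedarfen (overflow 22)
  28÷1 = 28 each, +1 to first 0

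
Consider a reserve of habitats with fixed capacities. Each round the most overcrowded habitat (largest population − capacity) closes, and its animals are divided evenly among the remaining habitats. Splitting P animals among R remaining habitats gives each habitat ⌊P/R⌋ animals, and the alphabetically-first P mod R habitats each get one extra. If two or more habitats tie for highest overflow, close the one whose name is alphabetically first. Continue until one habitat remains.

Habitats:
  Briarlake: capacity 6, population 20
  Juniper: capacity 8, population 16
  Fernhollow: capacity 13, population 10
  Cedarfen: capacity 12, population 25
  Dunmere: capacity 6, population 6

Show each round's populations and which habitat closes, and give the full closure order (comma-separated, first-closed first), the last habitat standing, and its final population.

Closure order: Briarlake, Cedarfen, Juniper, Dunmere
Last habitat: Fernhollow with 77 animals

Round 1: Briarlake=20 Cedarfen=25 Dunmere=6 Fernhollow=10 Juniper=16 → close Briarlake (overflow 14)
  20÷4 = 5 each, +1 to first 0
Round 2: Cedarfen=30 Dunmere=11 Fernhollow=15 Juniper=21 → close Cedarfen (overflow 18)
  30÷3 = 10 each, +1 to first 0
Round 3: Dunmere=21 Fernhollow=25 Juniper=31 → close Juniper (overflow 23)
  31÷2 = 15 each, +1 to first 1
Round 4: Dunmere=37 Fernhollow=40 → close Dunmere (overflow 31)
  37÷1 = 37 each, +1 to first 0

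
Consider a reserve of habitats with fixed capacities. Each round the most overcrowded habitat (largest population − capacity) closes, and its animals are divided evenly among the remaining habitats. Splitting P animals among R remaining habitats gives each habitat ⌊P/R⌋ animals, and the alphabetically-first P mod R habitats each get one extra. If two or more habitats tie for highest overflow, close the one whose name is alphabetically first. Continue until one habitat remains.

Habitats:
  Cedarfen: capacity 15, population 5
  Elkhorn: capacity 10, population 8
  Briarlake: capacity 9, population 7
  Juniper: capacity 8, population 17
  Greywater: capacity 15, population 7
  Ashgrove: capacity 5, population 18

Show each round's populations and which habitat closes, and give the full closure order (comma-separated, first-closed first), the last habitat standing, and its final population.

Closure order: Ashgrove, Juniper, Briarlake, Elkhorn, Cedarfen
Last habitat: Greywater with 62 animals

Round 1: Ashgrove=18 Briarlake=7 Cedarfen=5 Elkhorn=8 Greywater=7 Juniper=17 → close Ashgrove (overflow 13)
  18÷5 = 3 each, +1 to first 3
Round 2: Briarlake=11 Cedarfen=9 Elkhorn=12 Greywater=10 Juniper=20 → close Juniper (overflow 12)
  20÷4 = 5 each, +1 to first 0
Round 3: Briarlake=16 Cedarfen=14 Elkhorn=17 Greywater=15 → close Briarlake (overflow 7)
  16÷3 = 5 each, +1 to first 1
Round 4: Cedarfen=20 Elkhorn=22 Greywater=20 → close Elkhorn (overflow 12)
  22÷2 = 11 each, +1 to first 0
Round 5: Cedarfen=31 Greywater=31 → close Cedarfen (overflow 16)
  31÷1 = 31 each, +1 to first 0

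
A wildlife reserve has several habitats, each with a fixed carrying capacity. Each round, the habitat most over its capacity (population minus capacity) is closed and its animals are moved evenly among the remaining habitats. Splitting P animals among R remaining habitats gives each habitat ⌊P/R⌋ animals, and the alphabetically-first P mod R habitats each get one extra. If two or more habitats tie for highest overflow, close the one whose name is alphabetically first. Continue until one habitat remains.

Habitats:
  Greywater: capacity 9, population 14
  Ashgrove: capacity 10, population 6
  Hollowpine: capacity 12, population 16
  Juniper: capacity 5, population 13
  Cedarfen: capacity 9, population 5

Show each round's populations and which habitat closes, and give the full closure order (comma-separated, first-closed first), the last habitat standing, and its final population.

Round 1: Ashgrove=6 Cedarfen=5 Greywater=14 Hollowpine=16 Juniper=13 → close Juniper (overflow 8)
  13÷4 = 3 each, +1 to first 1
Round 2: Ashgrove=10 Cedarfen=8 Greywater=17 Hollowpine=19 → close Greywater (overflow 8)
  17÷3 = 5 each, +1 to first 2
Round 3: Ashgrove=16 Cedarfen=14 Hollowpine=24 → close Hollowpine (overflow 12)
  24÷2 = 12 each, +1 to first 0
Round 4: Ashgrove=28 Cedarfen=26 → close Ashgrove (overflow 18)
  28÷1 = 28 each, +1 to first 0

Closure order: Juniper, Greywater, Hollowpine, Ashgrove
Last habitat: Cedarfen with 54 animals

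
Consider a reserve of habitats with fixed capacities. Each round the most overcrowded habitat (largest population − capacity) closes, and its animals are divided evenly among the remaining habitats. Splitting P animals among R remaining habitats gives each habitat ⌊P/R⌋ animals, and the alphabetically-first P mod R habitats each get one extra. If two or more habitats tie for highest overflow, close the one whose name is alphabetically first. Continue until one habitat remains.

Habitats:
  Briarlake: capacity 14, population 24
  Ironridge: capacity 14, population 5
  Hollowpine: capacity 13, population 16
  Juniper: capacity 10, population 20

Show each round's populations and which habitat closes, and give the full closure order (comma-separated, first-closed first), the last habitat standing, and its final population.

Closure order: Briarlake, Juniper, Hollowpine
Last habitat: Ironridge with 65 animals

Round 1: Briarlake=24 Hollowpine=16 Ironridge=5 Juniper=20 → close Briarlake (overflow 10)
  24÷3 = 8 each, +1 to first 0
Round 2: Hollowpine=24 Ironridge=13 Juniper=28 → close Juniper (overflow 18)
  28÷2 = 14 each, +1 to first 0
Round 3: Hollowpine=38 Ironridge=27 → close Hollowpine (overflow 25)
  38÷1 = 38 each, +1 to first 0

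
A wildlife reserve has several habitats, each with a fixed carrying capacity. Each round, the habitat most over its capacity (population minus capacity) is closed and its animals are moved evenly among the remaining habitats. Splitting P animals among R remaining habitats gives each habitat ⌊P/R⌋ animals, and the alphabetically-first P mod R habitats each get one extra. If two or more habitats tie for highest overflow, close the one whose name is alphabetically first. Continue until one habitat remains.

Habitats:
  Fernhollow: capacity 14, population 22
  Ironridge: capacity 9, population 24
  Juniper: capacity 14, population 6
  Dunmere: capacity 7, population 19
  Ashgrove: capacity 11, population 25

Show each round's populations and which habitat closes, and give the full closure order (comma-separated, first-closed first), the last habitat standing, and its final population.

Closure order: Ironridge, Ashgrove, Dunmere, Fernhollow
Last habitat: Juniper with 96 animals

Round 1: Ashgrove=25 Dunmere=19 Fernhollow=22 Ironridge=24 Juniper=6 → close Ironridge (overflow 15)
  24÷4 = 6 each, +1 to first 0
Round 2: Ashgrove=31 Dunmere=25 Fernhollow=28 Juniper=12 → close Ashgrove (overflow 20)
  31÷3 = 10 each, +1 to first 1
Round 3: Dunmere=36 Fernhollow=38 Juniper=22 → close Dunmere (overflow 29)
  36÷2 = 18 each, +1 to first 0
Round 4: Fernhollow=56 Juniper=40 → close Fernhollow (overflow 42)
  56÷1 = 56 each, +1 to first 0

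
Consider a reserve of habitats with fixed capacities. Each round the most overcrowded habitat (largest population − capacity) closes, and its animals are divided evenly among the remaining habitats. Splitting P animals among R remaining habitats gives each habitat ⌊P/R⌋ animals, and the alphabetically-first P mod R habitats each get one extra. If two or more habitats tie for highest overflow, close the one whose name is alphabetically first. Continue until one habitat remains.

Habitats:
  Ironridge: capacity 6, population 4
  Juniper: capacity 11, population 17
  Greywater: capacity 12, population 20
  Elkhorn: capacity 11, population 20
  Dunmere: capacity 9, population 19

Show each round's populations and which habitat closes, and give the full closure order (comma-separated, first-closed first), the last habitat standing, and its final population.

Round 1: Dunmere=19 Elkhorn=20 Greywater=20 Ironridge=4 Juniper=17 → close Dunmere (overflow 10)
  19÷4 = 4 each, +1 to first 3
Round 2: Elkhorn=25 Greywater=25 Ironridge=9 Juniper=21 → close Elkhorn (overflow 14)
  25÷3 = 8 each, +1 to first 1
Round 3: Greywater=34 Ironridge=17 Juniper=29 → close Greywater (overflow 22)
  34÷2 = 17 each, +1 to first 0
Round 4: Ironridge=34 Juniper=46 → close Juniper (overflow 35)
  46÷1 = 46 each, +1 to first 0

Closure order: Dunmere, Elkhorn, Greywater, Juniper
Last habitat: Ironridge with 80 animals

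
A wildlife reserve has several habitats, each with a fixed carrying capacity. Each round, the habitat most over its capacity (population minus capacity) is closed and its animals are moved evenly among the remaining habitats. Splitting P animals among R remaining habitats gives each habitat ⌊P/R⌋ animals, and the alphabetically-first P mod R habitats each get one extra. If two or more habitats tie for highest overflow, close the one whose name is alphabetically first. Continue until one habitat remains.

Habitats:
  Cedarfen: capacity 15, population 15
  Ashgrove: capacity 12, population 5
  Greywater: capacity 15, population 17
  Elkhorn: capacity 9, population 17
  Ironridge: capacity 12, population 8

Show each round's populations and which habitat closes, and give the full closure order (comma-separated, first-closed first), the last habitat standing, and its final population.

Round 1: Ashgrove=5 Cedarfen=15 Elkhorn=17 Greywater=17 Ironridge=8 → close Elkhorn (overflow 8)
  17÷4 = 4 each, +1 to first 1
Round 2: Ashgrove=10 Cedarfen=19 Greywater=21 Ironridge=12 → close Greywater (overflow 6)
  21÷3 = 7 each, +1 to first 0
Round 3: Ashgrove=17 Cedarfen=26 Ironridge=19 → close Cedarfen (overflow 11)
  26÷2 = 13 each, +1 to first 0
Round 4: Ashgrove=30 Ironridge=32 → close Ironridge (overflow 20)
  32÷1 = 32 each, +1 to first 0

Closure order: Elkhorn, Greywater, Cedarfen, Ironridge
Last habitat: Ashgrove with 62 animals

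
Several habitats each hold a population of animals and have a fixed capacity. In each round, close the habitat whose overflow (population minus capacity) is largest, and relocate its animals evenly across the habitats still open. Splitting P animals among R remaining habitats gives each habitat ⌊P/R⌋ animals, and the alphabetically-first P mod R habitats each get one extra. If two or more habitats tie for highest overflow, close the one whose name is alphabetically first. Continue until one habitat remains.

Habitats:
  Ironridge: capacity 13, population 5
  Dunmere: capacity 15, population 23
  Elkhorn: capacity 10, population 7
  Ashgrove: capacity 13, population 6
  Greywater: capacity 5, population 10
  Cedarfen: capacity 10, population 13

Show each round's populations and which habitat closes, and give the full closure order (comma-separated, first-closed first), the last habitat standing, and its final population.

Round 1: Ashgrove=6 Cedarfen=13 Dunmere=23 Elkhorn=7 Greywater=10 Ironridge=5 → close Dunmere (overflow 8)
  23÷5 = 4 each, +1 to first 3
Round 2: Ashgrove=11 Cedarfen=18 Elkhorn=12 Greywater=14 Ironridge=9 → close Greywater (overflow 9)
  14÷4 = 3 each, +1 to first 2
Round 3: Ashgrove=15 Cedarfen=22 Elkhorn=15 Ironridge=12 → close Cedarfen (overflow 12)
  22÷3 = 7 each, +1 to first 1
Round 4: Ashgrove=23 Elkhorn=22 Ironridge=19 → close Elkhorn (overflow 12)
  22÷2 = 11 each, +1 to first 0
Round 5: Ashgrove=34 Ironridge=30 → close Ashgrove (overflow 21)
  34÷1 = 34 each, +1 to first 0

Closure order: Dunmere, Greywater, Cedarfen, Elkhorn, Ashgrove
Last habitat: Ironridge with 64 animals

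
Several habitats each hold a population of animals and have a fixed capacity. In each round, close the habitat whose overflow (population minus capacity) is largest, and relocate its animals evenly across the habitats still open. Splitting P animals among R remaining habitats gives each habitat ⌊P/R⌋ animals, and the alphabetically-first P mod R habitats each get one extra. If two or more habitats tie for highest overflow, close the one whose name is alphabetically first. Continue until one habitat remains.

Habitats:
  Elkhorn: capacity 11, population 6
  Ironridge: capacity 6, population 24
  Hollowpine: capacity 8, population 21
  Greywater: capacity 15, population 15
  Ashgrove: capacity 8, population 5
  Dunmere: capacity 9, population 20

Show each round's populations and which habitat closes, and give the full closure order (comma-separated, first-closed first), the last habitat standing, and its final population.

Round 1: Ashgrove=5 Dunmere=20 Elkhorn=6 Greywater=15 Hollowpine=21 Ironridge=24 → close Ironridge (overflow 18)
  24÷5 = 4 each, +1 to first 4
Round 2: Ashgrove=10 Dunmere=25 Elkhorn=11 Greywater=20 Hollowpine=25 → close Hollowpine (overflow 17)
  25÷4 = 6 each, +1 to first 1
Round 3: Ashgrove=17 Dunmere=31 Elkhorn=17 Greywater=26 → close Dunmere (overflow 22)
  31÷3 = 10 each, +1 to first 1
Round 4: Ashgrove=28 Elkhorn=27 Greywater=36 → close Greywater (overflow 21)
  36÷2 = 18 each, +1 to first 0
Round 5: Ashgrove=46 Elkhorn=45 → close Ashgrove (overflow 38)
  46÷1 = 46 each, +1 to first 0

Closure order: Ironridge, Hollowpine, Dunmere, Greywater, Ashgrove
Last habitat: Elkhorn with 91 animals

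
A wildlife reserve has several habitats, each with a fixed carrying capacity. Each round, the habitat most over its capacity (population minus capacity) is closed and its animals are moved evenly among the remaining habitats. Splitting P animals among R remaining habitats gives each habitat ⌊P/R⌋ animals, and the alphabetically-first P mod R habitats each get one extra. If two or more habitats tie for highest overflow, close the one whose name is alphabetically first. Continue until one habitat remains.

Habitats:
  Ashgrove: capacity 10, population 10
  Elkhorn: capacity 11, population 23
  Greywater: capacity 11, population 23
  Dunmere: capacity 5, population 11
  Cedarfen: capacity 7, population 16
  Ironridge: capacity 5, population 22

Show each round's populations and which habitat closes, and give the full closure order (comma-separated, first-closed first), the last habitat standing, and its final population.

Closure order: Ironridge, Elkhorn, Greywater, Cedarfen, Dunmere
Last habitat: Ashgrove with 105 animals

Round 1: Ashgrove=10 Cedarfen=16 Dunmere=11 Elkhorn=23 Greywater=23 Ironridge=22 → close Ironridge (overflow 17)
  22÷5 = 4 each, +1 to first 2
Round 2: Ashgrove=15 Cedarfen=21 Dunmere=15 Elkhorn=27 Greywater=27 → close Elkhorn (overflow 16)
  27÷4 = 6 each, +1 to first 3
Round 3: Ashgrove=22 Cedarfen=28 Dunmere=22 Greywater=33 → close Greywater (overflow 22)
  33÷3 = 11 each, +1 to first 0
Round 4: Ashgrove=33 Cedarfen=39 Dunmere=33 → close Cedarfen (overflow 32)
  39÷2 = 19 each, +1 to first 1
Round 5: Ashgrove=53 Dunmere=52 → close Dunmere (overflow 47)
  52÷1 = 52 each, +1 to first 0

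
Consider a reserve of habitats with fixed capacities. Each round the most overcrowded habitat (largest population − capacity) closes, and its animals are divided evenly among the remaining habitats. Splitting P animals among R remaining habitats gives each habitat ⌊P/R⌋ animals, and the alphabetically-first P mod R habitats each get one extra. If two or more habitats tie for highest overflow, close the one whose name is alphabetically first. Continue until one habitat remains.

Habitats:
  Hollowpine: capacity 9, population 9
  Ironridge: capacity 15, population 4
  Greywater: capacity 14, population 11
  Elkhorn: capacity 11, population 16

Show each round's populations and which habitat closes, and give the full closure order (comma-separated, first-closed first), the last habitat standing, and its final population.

Round 1: Elkhorn=16 Greywater=11 Hollowpine=9 Ironridge=4 → close Elkhorn (overflow 5)
  16÷3 = 5 each, +1 to first 1
Round 2: Greywater=17 Hollowpine=14 Ironridge=9 → close Hollowpine (overflow 5)
  14÷2 = 7 each, +1 to first 0
Round 3: Greywater=24 Ironridge=16 → close Greywater (overflow 10)
  24÷1 = 24 each, +1 to first 0

Closure order: Elkhorn, Hollowpine, Greywater
Last habitat: Ironridge with 40 animals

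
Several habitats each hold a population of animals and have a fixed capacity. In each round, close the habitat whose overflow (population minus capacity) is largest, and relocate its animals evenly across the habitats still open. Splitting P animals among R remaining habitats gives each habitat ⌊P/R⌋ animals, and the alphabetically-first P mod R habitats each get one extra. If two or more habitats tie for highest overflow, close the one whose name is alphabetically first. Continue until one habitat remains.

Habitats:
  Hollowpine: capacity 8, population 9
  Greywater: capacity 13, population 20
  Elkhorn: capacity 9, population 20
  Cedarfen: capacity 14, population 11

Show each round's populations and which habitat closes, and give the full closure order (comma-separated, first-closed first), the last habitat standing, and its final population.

Round 1: Cedarfen=11 Elkhorn=20 Greywater=20 Hollowpine=9 → close Elkhorn (overflow 11)
  20÷3 = 6 each, +1 to first 2
Round 2: Cedarfen=18 Greywater=27 Hollowpine=15 → close Greywater (overflow 14)
  27÷2 = 13 each, +1 to first 1
Round 3: Cedarfen=32 Hollowpine=28 → close Hollowpine (overflow 20)
  28÷1 = 28 each, +1 to first 0

Closure order: Elkhorn, Greywater, Hollowpine
Last habitat: Cedarfen with 60 animals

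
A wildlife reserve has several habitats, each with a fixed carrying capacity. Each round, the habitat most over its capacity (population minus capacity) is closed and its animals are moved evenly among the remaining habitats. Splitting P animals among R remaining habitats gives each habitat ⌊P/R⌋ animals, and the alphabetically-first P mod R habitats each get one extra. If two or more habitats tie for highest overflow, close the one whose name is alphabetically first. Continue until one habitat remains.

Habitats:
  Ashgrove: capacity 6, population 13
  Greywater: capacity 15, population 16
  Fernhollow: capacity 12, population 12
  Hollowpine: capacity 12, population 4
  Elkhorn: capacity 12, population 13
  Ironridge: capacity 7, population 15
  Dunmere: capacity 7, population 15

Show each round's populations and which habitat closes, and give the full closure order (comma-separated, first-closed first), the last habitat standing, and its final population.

Round 1: Ashgrove=13 Dunmere=15 Elkhorn=13 Fernhollow=12 Greywater=16 Hollowpine=4 Ironridge=15 → close Dunmere (overflow 8)
  15÷6 = 2 each, +1 to first 3
Round 2: Ashgrove=16 Elkhorn=16 Fernhollow=15 Greywater=18 Hollowpine=6 Ironridge=17 → close Ashgrove (overflow 10)
  16÷5 = 3 each, +1 to first 1
Round 3: Elkhorn=20 Fernhollow=18 Greywater=21 Hollowpine=9 Ironridge=20 → close Ironridge (overflow 13)
  20÷4 = 5 each, +1 to first 0
Round 4: Elkhorn=25 Fernhollow=23 Greywater=26 Hollowpine=14 → close Elkhorn (overflow 13)
  25÷3 = 8 each, +1 to first 1
Round 5: Fernhollow=32 Greywater=34 Hollowpine=22 → close Fernhollow (overflow 20)
  32÷2 = 16 each, +1 to first 0
Round 6: Greywater=50 Hollowpine=38 → close Greywater (overflow 35)
  50÷1 = 50 each, +1 to first 0

Closure order: Dunmere, Ashgrove, Ironridge, Elkhorn, Fernhollow, Greywater
Last habitat: Hollowpine with 88 animals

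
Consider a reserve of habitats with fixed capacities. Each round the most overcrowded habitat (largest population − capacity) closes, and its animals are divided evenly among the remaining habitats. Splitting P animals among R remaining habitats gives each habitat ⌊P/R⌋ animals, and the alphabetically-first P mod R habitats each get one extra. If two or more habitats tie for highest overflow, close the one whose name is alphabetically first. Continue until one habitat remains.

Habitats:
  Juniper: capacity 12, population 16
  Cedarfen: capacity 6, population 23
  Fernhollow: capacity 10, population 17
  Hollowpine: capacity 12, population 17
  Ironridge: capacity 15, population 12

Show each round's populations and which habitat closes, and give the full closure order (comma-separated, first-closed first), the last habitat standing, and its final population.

Round 1: Cedarfen=23 Fernhollow=17 Hollowpine=17 Ironridge=12 Juniper=16 → close Cedarfen (overflow 17)
  23÷4 = 5 each, +1 to first 3
Round 2: Fernhollow=23 Hollowpine=23 Ironridge=18 Juniper=21 → close Fernhollow (overflow 13)
  23÷3 = 7 each, +1 to first 2
Round 3: Hollowpine=31 Ironridge=26 Juniper=28 → close Hollowpine (overflow 19)
  31÷2 = 15 each, +1 to first 1
Round 4: Ironridge=42 Juniper=43 → close Juniper (overflow 31)
  43÷1 = 43 each, +1 to first 0

Closure order: Cedarfen, Fernhollow, Hollowpine, Juniper
Last habitat: Ironridge with 85 animals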